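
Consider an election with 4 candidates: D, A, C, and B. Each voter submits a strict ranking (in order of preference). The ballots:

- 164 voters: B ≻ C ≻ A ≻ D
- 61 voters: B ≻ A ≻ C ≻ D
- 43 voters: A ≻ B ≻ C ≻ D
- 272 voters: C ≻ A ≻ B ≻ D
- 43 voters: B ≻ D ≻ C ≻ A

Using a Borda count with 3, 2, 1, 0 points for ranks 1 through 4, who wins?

C

D: 164·0 + 61·0 + 43·0 + 272·0 + 43·2 = 86
A: 164·1 + 61·2 + 43·3 + 272·2 + 43·0 = 959
C: 164·2 + 61·1 + 43·1 + 272·3 + 43·1 = 1291
B: 164·3 + 61·3 + 43·2 + 272·1 + 43·3 = 1162
C has the highest Borda score (1291).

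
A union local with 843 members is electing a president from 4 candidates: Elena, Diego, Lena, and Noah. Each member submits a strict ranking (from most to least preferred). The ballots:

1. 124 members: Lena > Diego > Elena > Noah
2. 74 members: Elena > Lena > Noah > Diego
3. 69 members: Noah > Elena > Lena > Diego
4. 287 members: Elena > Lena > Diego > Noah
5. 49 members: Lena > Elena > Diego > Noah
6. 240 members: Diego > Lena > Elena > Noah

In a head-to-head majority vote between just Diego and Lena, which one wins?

Voters preferring Diego to Lena: 240; preferring Lena to Diego: 603.
Lena wins the head-to-head.

Lena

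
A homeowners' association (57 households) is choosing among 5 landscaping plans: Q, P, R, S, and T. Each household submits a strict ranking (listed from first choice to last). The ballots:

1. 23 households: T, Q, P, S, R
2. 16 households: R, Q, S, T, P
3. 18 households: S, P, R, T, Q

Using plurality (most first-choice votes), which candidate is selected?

T

First-place votes: Q 0, P 0, R 16, S 18, T 23.
T has the most first-place votes.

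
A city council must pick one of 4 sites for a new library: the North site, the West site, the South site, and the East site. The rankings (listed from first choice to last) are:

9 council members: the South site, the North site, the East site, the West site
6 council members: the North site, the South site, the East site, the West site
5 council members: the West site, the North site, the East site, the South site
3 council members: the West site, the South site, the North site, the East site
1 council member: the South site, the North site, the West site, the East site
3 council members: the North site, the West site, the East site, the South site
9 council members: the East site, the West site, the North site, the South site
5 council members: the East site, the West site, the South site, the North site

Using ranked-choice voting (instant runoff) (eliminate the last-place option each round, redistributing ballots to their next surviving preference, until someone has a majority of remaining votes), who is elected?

Round 1: the North site 9, the West site 8, the South site 10, the East site 14. Eliminate the West site.
Round 2: the North site 14, the South site 13, the East site 14. Eliminate the South site.
Round 3: the North site 27, the East site 14. The North site has a majority.

the North site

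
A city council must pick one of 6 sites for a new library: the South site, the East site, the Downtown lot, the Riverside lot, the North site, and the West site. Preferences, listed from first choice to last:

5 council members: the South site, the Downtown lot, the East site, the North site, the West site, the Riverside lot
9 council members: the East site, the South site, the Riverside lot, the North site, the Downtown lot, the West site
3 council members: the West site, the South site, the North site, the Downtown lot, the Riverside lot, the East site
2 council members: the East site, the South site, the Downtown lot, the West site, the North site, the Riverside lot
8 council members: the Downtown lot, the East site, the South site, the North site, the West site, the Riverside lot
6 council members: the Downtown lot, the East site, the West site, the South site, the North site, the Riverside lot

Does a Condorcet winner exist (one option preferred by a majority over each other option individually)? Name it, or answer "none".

Checking pairwise contests:
the East site beats the South site 25–8.
the Downtown lot beats the East site 22–11.
the South site beats the Downtown lot 19–14.
the South site beats the Riverside lot 33–0.
the South site beats the North site 33–0.
the South site beats the West site 24–9.
Every option loses at least one head-to-head, so there is no Condorcet winner.

none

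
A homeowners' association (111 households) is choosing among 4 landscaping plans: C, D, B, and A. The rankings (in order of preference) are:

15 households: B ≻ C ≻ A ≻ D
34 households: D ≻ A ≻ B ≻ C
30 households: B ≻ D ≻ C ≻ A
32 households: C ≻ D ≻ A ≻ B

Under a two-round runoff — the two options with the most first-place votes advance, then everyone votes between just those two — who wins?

Round 1 first-place votes: C 32, D 34, B 45, A 0.
B and D advance.
Runoff: B is preferred to D by 45 voters; D by 66.
D wins the runoff.

D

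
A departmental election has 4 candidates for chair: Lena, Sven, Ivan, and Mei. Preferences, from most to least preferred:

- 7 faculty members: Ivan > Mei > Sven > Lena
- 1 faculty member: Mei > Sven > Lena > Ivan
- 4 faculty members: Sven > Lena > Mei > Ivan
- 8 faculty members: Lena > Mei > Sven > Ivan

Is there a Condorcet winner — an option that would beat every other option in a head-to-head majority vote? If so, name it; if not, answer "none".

none

Checking pairwise contests:
Sven beats Lena 12–8.
Mei beats Sven 16–4.
Lena beats Ivan 13–7.
Lena beats Mei 12–8.
Every option loses at least one head-to-head, so there is no Condorcet winner.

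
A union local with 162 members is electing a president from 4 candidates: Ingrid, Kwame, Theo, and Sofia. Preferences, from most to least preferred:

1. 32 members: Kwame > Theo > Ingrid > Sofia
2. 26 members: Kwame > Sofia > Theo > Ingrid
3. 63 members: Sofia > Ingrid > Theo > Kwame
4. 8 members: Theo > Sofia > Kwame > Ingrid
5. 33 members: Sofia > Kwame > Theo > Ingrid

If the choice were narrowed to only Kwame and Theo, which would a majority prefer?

Kwame

Voters preferring Kwame to Theo: 91; preferring Theo to Kwame: 71.
Kwame wins the head-to-head.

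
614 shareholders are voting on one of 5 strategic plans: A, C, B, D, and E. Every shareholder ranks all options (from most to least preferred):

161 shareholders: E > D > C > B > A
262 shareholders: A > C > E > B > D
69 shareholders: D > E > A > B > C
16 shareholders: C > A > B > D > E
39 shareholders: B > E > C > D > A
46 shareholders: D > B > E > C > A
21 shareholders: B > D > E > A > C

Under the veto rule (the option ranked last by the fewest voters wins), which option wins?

Last-place votes: A 246, C 90, B 0, D 262, E 16.
B is ranked last by the fewest voters, so B wins.

B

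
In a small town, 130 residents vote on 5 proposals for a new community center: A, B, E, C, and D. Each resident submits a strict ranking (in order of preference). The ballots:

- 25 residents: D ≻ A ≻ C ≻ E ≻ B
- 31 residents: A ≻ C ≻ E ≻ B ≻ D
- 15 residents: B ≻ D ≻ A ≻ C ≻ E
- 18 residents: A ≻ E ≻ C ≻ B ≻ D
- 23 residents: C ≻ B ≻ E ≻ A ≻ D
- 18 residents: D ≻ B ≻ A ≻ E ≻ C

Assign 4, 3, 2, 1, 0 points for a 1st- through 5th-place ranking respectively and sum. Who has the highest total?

A: 25·3 + 31·4 + 15·2 + 18·4 + 23·1 + 18·2 = 360
B: 25·0 + 31·1 + 15·4 + 18·1 + 23·3 + 18·3 = 232
E: 25·1 + 31·2 + 15·0 + 18·3 + 23·2 + 18·1 = 205
C: 25·2 + 31·3 + 15·1 + 18·2 + 23·4 + 18·0 = 286
D: 25·4 + 31·0 + 15·3 + 18·0 + 23·0 + 18·4 = 217
A has the highest Borda score (360).

A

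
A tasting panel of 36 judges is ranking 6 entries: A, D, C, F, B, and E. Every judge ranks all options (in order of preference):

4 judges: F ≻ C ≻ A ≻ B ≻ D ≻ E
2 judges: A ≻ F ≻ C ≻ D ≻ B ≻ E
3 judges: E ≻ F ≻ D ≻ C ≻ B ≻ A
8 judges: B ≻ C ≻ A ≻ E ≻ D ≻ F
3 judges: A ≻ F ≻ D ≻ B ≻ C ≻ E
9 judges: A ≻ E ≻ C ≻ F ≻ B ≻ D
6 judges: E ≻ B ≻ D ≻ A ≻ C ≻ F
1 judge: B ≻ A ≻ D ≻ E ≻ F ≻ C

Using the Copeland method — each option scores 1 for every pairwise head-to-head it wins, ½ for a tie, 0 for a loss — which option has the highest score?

A: beats D, C, F, and E; ties B → score 4.5.
D: loses to A, C, F, B, and E → score 0.
C: beats D and F; ties B; loses to A and E → score 2.5.
F: beats D and B; loses to A, C, and E → score 2.
B: beats D; ties A, C, and E; loses to F → score 2.5.
E: beats D, C, and F; ties B; loses to A → score 3.5.
A has the best pairwise record.

A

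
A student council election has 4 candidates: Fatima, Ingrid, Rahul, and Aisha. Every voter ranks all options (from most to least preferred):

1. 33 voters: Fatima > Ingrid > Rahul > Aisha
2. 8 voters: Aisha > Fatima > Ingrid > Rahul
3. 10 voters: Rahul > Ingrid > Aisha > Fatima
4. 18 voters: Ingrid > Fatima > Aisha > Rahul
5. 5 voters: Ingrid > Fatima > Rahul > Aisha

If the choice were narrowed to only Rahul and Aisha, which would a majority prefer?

Voters preferring Rahul to Aisha: 48; preferring Aisha to Rahul: 26.
Rahul wins the head-to-head.

Rahul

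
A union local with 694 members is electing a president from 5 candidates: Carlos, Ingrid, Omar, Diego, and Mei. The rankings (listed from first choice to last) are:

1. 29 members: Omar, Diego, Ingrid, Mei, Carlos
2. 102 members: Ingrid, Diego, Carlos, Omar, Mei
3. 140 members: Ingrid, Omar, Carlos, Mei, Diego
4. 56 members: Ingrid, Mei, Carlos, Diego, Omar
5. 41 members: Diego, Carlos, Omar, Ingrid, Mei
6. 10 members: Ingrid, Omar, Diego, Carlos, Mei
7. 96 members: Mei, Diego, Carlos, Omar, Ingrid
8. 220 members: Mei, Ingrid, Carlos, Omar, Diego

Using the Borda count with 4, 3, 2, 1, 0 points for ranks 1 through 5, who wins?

Carlos: 29·0 + 102·2 + 140·2 + 56·2 + 41·3 + 10·1 + 96·2 + 220·2 = 1361
Ingrid: 29·2 + 102·4 + 140·4 + 56·4 + 41·1 + 10·4 + 96·0 + 220·3 = 1991
Omar: 29·4 + 102·1 + 140·3 + 56·0 + 41·2 + 10·3 + 96·1 + 220·1 = 1066
Diego: 29·3 + 102·3 + 140·0 + 56·1 + 41·4 + 10·2 + 96·3 + 220·0 = 921
Mei: 29·1 + 102·0 + 140·1 + 56·3 + 41·0 + 10·0 + 96·4 + 220·4 = 1601
Ingrid has the highest Borda score (1991).

Ingrid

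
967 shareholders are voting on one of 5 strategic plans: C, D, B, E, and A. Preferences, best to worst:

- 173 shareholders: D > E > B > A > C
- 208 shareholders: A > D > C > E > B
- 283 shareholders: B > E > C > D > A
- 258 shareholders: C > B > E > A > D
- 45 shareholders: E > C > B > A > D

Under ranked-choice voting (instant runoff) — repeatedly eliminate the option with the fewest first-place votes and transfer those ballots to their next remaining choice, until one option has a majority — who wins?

C

Round 1: C 258, D 173, B 283, E 45, A 208. Eliminate E.
Round 2: C 303, D 173, B 283, A 208. Eliminate D.
Round 3: C 303, B 456, A 208. Eliminate A.
Round 4: C 511, B 456. C has a majority.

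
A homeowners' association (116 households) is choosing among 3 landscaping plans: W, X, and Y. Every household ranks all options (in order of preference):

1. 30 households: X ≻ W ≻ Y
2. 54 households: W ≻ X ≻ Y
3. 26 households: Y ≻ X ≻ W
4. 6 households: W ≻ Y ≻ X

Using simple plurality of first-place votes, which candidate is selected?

W

First-place votes: W 60, X 30, Y 26.
W has the most first-place votes.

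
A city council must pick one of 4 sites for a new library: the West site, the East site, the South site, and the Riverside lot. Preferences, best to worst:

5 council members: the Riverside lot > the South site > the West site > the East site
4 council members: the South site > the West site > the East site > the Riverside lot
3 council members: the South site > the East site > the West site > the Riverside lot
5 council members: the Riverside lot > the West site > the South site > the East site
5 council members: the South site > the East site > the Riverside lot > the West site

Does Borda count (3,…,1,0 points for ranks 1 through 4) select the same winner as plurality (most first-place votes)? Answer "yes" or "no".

Borda — scores: the West site 26, the East site 20, the South site 51, the Riverside lot 35. Winner: the South site.
Plurality — first-place votes: the West site 0, the East site 0, the South site 12, the Riverside lot 10. Winner: the South site.
The two methods agree.

yes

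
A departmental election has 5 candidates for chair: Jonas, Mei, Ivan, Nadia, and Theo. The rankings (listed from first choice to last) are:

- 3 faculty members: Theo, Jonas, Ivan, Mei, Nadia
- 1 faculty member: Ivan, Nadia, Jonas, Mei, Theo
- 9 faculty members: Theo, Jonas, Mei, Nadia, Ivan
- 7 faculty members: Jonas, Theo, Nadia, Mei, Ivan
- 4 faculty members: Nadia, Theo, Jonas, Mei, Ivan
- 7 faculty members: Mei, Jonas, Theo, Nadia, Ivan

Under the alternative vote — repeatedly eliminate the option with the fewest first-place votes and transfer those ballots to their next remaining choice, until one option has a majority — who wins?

Round 1: Jonas 7, Mei 7, Ivan 1, Nadia 4, Theo 12. Eliminate Ivan.
Round 2: Jonas 7, Mei 7, Nadia 5, Theo 12. Eliminate Nadia.
Round 3: Jonas 8, Mei 7, Theo 16. Theo has a majority.

Theo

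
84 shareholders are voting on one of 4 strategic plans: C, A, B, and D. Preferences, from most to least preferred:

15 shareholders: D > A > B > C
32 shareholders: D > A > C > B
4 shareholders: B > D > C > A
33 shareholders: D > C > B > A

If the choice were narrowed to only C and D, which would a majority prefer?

Voters preferring C to D: 0; preferring D to C: 84.
D wins the head-to-head.

D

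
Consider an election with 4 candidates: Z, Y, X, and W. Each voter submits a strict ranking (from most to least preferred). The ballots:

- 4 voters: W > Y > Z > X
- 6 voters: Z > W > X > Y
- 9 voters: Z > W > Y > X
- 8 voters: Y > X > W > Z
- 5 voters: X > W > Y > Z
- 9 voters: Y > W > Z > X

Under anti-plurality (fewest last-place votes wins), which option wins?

W

Last-place votes: Z 13, Y 6, X 22, W 0.
W is ranked last by the fewest voters, so W wins.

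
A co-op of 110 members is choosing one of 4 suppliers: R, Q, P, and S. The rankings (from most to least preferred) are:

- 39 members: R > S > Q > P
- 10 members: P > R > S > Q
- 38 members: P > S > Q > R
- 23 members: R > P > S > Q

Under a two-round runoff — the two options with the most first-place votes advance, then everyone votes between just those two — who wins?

R

Round 1 first-place votes: R 62, Q 0, P 48, S 0.
R and P advance.
Runoff: R is preferred to P by 62 voters; P by 48.
R wins the runoff.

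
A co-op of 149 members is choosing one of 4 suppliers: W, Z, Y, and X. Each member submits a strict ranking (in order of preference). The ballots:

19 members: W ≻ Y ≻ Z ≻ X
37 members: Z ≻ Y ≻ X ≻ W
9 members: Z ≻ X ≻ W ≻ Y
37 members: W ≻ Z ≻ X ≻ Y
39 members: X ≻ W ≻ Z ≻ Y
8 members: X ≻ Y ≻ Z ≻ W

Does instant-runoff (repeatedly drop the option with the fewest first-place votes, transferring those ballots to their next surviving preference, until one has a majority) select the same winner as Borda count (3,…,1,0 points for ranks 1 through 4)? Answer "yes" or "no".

Instant-runoff — R1 W 56, Z 46, Y 0, X 47 (Y out); R2 W 56, Z 46, X 47 (Z out); R3 W 56, X 93 (X winner). Winner: X.
Borda — scores: W 255, Z 278, Y 128, X 233. Winner: Z.
The two methods disagree.

no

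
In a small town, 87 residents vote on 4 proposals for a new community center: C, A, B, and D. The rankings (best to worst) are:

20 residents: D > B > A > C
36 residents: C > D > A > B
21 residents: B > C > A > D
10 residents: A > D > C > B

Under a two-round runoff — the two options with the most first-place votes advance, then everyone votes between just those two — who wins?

Round 1 first-place votes: C 36, A 10, B 21, D 20.
C and B advance.
Runoff: C is preferred to B by 46 voters; B by 41.
C wins the runoff.

C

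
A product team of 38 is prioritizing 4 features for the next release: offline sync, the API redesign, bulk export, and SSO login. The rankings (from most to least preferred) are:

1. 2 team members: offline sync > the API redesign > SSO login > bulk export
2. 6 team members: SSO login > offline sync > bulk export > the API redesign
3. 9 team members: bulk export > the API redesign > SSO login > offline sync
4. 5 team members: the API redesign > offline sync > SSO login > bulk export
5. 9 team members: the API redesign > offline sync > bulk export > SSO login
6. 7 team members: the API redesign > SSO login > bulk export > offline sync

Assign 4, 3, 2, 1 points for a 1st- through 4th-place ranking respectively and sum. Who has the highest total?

offline sync: 2·4 + 6·3 + 9·1 + 5·3 + 9·3 + 7·1 = 84
the API redesign: 2·3 + 6·1 + 9·3 + 5·4 + 9·4 + 7·4 = 123
bulk export: 2·1 + 6·2 + 9·4 + 5·1 + 9·2 + 7·2 = 87
SSO login: 2·2 + 6·4 + 9·2 + 5·2 + 9·1 + 7·3 = 86
the API redesign has the highest Borda score (123).

the API redesign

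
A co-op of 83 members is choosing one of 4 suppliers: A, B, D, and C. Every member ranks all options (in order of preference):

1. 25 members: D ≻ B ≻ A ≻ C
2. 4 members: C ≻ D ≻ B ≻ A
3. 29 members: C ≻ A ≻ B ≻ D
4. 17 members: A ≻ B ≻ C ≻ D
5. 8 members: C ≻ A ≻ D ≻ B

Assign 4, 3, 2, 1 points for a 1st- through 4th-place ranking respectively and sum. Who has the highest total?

A: 25·2 + 4·1 + 29·3 + 17·4 + 8·3 = 233
B: 25·3 + 4·2 + 29·2 + 17·3 + 8·1 = 200
D: 25·4 + 4·3 + 29·1 + 17·1 + 8·2 = 174
C: 25·1 + 4·4 + 29·4 + 17·2 + 8·4 = 223
A has the highest Borda score (233).

A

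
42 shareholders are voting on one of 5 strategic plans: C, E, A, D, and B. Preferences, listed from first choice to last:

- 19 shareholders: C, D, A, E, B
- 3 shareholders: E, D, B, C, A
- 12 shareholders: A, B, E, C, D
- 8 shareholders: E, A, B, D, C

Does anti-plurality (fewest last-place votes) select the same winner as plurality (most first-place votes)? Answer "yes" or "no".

Anti-plurality — last-place votes: C 8, E 0, A 3, D 12, B 19. Winner: E.
Plurality — first-place votes: C 19, E 11, A 12, D 0, B 0. Winner: C.
The two methods disagree.

no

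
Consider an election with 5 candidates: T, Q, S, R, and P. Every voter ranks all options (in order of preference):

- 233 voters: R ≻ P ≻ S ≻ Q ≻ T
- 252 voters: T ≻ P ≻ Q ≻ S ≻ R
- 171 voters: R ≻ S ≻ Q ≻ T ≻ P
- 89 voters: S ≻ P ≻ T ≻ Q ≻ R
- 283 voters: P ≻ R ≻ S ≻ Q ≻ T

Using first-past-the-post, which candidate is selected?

R

First-place votes: T 252, Q 0, S 89, R 404, P 283.
R has the most first-place votes.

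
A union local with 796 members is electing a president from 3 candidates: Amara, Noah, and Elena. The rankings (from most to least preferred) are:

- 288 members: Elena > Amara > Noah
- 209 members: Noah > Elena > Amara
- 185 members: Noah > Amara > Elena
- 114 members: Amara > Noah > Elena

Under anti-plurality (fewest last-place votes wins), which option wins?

Amara

Last-place votes: Amara 209, Noah 288, Elena 299.
Amara is ranked last by the fewest voters, so Amara wins.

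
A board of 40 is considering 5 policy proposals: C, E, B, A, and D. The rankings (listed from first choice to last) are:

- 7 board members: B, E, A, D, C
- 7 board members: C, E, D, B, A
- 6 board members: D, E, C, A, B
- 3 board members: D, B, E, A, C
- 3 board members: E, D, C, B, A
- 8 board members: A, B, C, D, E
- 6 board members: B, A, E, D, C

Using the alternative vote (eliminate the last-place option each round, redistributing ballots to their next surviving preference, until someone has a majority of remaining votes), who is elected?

B

Round 1: C 7, E 3, B 13, A 8, D 9. Eliminate E.
Round 2: C 7, B 13, A 8, D 12. Eliminate C.
Round 3: B 13, A 8, D 19. Eliminate A.
Round 4: B 21, D 19. B has a majority.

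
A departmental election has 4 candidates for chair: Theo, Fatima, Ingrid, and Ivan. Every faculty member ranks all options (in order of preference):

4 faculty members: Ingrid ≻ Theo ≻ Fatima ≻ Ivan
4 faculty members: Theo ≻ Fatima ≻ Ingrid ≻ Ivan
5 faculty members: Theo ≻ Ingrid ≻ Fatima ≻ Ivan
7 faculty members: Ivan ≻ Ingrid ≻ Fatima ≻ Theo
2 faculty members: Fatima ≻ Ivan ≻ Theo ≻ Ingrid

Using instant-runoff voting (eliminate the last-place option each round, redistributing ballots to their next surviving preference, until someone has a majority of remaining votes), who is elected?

Round 1: Theo 9, Fatima 2, Ingrid 4, Ivan 7. Eliminate Fatima.
Round 2: Theo 9, Ingrid 4, Ivan 9. Eliminate Ingrid.
Round 3: Theo 13, Ivan 9. Theo has a majority.

Theo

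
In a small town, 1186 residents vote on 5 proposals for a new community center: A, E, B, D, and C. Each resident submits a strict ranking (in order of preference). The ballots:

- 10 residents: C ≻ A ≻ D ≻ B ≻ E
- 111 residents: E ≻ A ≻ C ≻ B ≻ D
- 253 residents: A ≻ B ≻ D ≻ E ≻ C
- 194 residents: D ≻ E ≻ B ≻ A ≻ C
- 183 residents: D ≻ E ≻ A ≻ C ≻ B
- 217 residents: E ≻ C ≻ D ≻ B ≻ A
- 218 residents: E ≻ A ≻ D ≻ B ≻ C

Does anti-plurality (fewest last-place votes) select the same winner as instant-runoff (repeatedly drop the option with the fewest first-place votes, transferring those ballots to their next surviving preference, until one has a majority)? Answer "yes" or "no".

Anti-plurality — last-place votes: A 217, E 10, B 183, D 111, C 665. Winner: E.
Instant-runoff — R1 A 253, E 546, B 0, D 377, C 10 (B out); R2 A 253, E 546, D 377, C 10 (C out); R3 A 263, E 546, D 377 (A out); R4 E 546, D 640 (D winner). Winner: D.
The two methods disagree.

no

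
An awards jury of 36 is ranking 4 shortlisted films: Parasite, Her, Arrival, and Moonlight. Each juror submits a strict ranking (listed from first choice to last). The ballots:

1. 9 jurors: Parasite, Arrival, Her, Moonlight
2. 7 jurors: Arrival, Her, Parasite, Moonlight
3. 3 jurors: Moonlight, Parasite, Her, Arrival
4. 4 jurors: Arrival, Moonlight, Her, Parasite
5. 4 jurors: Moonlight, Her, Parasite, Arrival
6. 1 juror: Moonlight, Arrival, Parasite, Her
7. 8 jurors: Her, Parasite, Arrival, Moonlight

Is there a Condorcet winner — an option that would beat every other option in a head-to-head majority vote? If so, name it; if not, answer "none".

Checking pairwise contests:
Her beats Parasite 23–13.
Arrival beats Her 21–15.
Parasite beats Arrival 24–12.
Parasite beats Moonlight 24–12.
Every option loses at least one head-to-head, so there is no Condorcet winner.

none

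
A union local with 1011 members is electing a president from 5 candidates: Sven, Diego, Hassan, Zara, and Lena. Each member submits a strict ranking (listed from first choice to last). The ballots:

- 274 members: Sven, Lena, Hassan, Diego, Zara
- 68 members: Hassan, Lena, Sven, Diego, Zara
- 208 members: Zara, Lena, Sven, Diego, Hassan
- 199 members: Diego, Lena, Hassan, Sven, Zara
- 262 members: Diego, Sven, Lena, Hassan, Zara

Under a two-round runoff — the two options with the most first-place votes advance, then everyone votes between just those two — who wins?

Round 1 first-place votes: Sven 274, Diego 461, Hassan 68, Zara 208, Lena 0.
Diego and Sven advance.
Runoff: Diego is preferred to Sven by 461 voters; Sven by 550.
Sven wins the runoff.

Sven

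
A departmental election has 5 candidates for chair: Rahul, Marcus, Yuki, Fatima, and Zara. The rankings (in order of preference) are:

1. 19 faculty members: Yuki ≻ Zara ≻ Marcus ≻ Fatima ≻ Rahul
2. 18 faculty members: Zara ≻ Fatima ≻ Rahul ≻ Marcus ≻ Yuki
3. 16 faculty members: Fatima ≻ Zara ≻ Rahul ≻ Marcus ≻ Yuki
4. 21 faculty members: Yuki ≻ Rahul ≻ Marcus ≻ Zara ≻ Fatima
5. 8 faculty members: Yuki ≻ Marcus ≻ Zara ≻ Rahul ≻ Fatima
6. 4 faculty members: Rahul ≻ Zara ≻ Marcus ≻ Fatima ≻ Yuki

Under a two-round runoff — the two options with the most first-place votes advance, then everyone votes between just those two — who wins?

Yuki

Round 1 first-place votes: Rahul 4, Marcus 0, Yuki 48, Fatima 16, Zara 18.
Yuki and Zara advance.
Runoff: Yuki is preferred to Zara by 48 voters; Zara by 38.
Yuki wins the runoff.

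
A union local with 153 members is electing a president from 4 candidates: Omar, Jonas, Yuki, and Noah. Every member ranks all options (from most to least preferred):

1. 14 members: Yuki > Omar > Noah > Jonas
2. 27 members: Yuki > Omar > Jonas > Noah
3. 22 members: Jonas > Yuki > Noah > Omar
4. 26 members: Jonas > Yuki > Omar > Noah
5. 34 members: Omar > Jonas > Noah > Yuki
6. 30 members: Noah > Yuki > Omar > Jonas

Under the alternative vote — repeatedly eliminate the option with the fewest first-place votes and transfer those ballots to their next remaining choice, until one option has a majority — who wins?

Jonas

Round 1: Omar 34, Jonas 48, Yuki 41, Noah 30. Eliminate Noah.
Round 2: Omar 34, Jonas 48, Yuki 71. Eliminate Omar.
Round 3: Jonas 82, Yuki 71. Jonas has a majority.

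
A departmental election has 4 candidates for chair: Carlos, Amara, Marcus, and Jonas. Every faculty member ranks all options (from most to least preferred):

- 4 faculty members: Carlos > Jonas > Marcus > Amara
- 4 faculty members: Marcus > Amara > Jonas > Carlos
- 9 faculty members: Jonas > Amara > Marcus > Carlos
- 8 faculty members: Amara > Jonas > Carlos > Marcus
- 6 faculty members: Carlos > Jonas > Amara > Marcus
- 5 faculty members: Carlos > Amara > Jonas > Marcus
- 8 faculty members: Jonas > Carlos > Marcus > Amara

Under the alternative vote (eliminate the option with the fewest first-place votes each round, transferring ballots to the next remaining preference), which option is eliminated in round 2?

Amara

Round 1: Carlos 15, Amara 8, Marcus 4, Jonas 17. Eliminate Marcus.
Round 2: Carlos 15, Amara 12, Jonas 17. Eliminate Amara.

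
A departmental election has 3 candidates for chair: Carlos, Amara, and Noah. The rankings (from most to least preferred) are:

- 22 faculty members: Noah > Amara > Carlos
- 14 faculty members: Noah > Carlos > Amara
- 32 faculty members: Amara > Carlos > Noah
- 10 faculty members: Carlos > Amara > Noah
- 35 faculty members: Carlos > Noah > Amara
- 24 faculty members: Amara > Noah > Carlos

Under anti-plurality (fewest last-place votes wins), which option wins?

Last-place votes: Carlos 46, Amara 49, Noah 42.
Noah is ranked last by the fewest voters, so Noah wins.

Noah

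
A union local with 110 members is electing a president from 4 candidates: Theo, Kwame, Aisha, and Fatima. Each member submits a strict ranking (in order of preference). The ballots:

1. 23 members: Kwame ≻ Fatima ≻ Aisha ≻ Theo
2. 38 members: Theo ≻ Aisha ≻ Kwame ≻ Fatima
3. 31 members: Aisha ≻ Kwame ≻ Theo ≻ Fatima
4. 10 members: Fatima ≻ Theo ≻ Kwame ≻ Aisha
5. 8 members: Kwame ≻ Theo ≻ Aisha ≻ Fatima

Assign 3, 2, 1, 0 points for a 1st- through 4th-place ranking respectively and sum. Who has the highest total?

Theo: 23·0 + 38·3 + 31·1 + 10·2 + 8·2 = 181
Kwame: 23·3 + 38·1 + 31·2 + 10·1 + 8·3 = 203
Aisha: 23·1 + 38·2 + 31·3 + 10·0 + 8·1 = 200
Fatima: 23·2 + 38·0 + 31·0 + 10·3 + 8·0 = 76
Kwame has the highest Borda score (203).

Kwame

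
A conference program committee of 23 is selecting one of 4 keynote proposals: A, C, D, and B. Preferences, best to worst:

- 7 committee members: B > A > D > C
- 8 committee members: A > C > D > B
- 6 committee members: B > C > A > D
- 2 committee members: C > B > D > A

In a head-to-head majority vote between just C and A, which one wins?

Voters preferring C to A: 8; preferring A to C: 15.
A wins the head-to-head.

A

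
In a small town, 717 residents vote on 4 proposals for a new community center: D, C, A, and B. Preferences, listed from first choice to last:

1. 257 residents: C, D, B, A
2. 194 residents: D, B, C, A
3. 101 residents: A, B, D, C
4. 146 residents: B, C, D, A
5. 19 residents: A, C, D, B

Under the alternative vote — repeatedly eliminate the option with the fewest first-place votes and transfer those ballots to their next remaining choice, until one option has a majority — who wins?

Round 1: D 194, C 257, A 120, B 146. Eliminate A.
Round 2: D 194, C 276, B 247. Eliminate D.
Round 3: C 276, B 441. B has a majority.

B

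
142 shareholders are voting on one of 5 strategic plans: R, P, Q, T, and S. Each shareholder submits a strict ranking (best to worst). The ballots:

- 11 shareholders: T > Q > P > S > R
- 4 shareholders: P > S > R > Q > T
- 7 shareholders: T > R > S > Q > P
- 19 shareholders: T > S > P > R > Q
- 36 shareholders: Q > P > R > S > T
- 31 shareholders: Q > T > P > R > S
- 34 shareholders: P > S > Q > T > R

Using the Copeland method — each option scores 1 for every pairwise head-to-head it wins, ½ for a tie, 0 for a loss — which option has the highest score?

Q

R: beats S; loses to P, Q, and T → score 1.
P: beats R, T, and S; loses to Q → score 3.
Q: beats R, P, T, and S → score 4.
T: beats R; loses to P, Q, and S → score 1.
S: beats T; loses to R, P, and Q → score 1.
Q has the best pairwise record.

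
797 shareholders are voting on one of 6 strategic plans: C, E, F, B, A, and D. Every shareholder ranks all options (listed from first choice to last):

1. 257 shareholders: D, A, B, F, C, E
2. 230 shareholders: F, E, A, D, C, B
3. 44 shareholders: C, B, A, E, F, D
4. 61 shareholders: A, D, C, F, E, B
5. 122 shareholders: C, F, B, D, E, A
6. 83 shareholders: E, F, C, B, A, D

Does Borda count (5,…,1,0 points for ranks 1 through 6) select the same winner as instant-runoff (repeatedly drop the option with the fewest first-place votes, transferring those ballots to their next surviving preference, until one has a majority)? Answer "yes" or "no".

yes

Borda — scores: C 1749, E 1606, F 2650, B 1479, A 2238, D 2233. Winner: F.
Instant-runoff — R1 C 166, E 83, F 230, B 0, A 61, D 257 (B out); R2 C 166, E 83, F 230, A 61, D 257 (A out); R3 C 166, E 83, F 230, D 318 (E out); R4 C 166, F 313, D 318 (C out); R5 F 479, D 318 (F winner). Winner: F.
The two methods agree.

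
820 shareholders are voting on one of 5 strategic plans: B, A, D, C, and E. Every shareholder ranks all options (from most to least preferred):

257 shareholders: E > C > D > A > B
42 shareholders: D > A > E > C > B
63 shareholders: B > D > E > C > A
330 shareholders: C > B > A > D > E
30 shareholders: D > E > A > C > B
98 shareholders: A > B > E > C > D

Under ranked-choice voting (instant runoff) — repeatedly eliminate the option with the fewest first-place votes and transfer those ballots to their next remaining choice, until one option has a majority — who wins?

Round 1: B 63, A 98, D 72, C 330, E 257. Eliminate B.
Round 2: A 98, D 135, C 330, E 257. Eliminate A.
Round 3: D 135, C 330, E 355. Eliminate D.
Round 4: C 330, E 490. E has a majority.

E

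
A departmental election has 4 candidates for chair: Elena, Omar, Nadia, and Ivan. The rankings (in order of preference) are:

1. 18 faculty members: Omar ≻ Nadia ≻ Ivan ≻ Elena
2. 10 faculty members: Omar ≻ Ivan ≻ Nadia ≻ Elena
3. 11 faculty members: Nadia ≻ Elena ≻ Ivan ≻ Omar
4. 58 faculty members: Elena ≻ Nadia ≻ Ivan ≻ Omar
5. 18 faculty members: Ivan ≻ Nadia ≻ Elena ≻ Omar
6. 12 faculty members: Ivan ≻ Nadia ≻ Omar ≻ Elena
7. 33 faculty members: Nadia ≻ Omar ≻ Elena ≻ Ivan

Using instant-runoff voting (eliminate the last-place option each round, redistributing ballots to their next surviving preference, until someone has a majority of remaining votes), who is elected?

Round 1: Elena 58, Omar 28, Nadia 44, Ivan 30. Eliminate Omar.
Round 2: Elena 58, Nadia 62, Ivan 40. Eliminate Ivan.
Round 3: Elena 58, Nadia 102. Nadia has a majority.

Nadia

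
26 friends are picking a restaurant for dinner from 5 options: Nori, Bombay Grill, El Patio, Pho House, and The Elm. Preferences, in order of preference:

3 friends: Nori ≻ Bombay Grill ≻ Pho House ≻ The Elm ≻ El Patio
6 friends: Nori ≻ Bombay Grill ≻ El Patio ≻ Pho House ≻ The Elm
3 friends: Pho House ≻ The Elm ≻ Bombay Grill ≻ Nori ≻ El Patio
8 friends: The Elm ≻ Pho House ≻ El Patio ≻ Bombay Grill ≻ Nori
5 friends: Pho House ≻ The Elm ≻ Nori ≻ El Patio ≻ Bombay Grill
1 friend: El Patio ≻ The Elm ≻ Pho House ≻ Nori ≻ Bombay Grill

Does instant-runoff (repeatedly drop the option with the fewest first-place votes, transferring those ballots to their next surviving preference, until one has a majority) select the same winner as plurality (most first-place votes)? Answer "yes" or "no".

no

Instant-runoff — R1 Nori 9, Bombay Grill 0, El Patio 1, Pho House 8, The Elm 8 (Bombay Grill out); R2 Nori 9, El Patio 1, Pho House 8, The Elm 8 (El Patio out); R3 Nori 9, Pho House 8, The Elm 9 (Pho House out); R4 Nori 9, The Elm 17 (The Elm winner). Winner: The Elm.
Plurality — first-place votes: Nori 9, Bombay Grill 0, El Patio 1, Pho House 8, The Elm 8. Winner: Nori.
The two methods disagree.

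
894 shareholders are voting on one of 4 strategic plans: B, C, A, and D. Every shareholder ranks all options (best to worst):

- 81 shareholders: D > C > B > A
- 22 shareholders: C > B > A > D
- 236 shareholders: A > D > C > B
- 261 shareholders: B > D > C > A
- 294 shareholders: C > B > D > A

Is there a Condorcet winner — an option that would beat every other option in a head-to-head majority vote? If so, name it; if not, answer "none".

none

Checking pairwise contests:
C beats B 633–261.
D beats C 578–316.
B beats A 658–236.
B beats D 577–317.
Every option loses at least one head-to-head, so there is no Condorcet winner.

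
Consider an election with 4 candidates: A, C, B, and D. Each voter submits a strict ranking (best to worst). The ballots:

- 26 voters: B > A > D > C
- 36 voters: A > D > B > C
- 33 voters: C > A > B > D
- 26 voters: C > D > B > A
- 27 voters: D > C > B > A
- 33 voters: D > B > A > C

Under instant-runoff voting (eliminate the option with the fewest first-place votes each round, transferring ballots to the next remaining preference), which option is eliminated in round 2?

C

Round 1: A 36, C 59, B 26, D 60. Eliminate B.
Round 2: A 62, C 59, D 60. Eliminate C.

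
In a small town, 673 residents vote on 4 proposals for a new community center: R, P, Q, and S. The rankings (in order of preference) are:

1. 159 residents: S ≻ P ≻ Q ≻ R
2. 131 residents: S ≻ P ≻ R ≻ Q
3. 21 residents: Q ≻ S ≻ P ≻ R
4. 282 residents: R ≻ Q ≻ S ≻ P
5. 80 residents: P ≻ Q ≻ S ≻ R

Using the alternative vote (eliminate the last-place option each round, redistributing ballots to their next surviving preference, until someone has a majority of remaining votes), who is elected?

Round 1: R 282, P 80, Q 21, S 290. Eliminate Q.
Round 2: R 282, P 80, S 311. Eliminate P.
Round 3: R 282, S 391. S has a majority.

S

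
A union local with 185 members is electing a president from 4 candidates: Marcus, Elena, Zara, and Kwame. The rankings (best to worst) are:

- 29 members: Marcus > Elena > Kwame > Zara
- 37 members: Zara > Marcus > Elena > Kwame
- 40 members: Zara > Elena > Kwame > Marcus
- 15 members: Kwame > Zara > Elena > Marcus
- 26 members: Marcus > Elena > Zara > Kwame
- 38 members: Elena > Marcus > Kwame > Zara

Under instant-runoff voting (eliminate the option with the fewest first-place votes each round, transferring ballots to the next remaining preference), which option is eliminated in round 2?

Round 1: Marcus 55, Elena 38, Zara 77, Kwame 15. Eliminate Kwame.
Round 2: Marcus 55, Elena 38, Zara 92. Eliminate Elena.

Elena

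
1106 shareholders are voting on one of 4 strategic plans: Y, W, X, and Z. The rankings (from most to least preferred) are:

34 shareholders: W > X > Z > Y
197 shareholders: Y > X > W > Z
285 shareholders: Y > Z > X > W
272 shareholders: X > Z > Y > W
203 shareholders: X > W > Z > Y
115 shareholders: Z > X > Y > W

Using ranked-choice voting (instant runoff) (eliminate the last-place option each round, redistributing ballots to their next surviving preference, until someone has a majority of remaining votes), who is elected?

X

Round 1: Y 482, W 34, X 475, Z 115. Eliminate W.
Round 2: Y 482, X 509, Z 115. Eliminate Z.
Round 3: Y 482, X 624. X has a majority.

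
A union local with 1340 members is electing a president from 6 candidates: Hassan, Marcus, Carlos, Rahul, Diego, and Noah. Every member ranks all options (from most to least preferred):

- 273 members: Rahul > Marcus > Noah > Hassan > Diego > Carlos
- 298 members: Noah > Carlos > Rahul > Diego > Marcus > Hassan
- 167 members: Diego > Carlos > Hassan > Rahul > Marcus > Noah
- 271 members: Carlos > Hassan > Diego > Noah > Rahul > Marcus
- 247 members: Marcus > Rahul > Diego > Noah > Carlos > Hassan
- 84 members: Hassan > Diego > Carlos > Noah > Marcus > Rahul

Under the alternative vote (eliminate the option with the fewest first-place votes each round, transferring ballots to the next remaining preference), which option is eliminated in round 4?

Round 1: Hassan 84, Marcus 247, Carlos 271, Rahul 273, Diego 167, Noah 298. Eliminate Hassan.
Round 2: Marcus 247, Carlos 271, Rahul 273, Diego 251, Noah 298. Eliminate Marcus.
Round 3: Carlos 271, Rahul 520, Diego 251, Noah 298. Eliminate Diego.
Round 4: Carlos 522, Rahul 520, Noah 298. Eliminate Noah.

Noah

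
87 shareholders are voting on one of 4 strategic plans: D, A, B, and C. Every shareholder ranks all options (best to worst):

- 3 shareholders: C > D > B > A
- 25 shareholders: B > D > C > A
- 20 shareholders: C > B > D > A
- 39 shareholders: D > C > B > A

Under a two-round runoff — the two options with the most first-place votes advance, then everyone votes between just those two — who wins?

Round 1 first-place votes: D 39, A 0, B 25, C 23.
D and B advance.
Runoff: D is preferred to B by 42 voters; B by 45.
B wins the runoff.

B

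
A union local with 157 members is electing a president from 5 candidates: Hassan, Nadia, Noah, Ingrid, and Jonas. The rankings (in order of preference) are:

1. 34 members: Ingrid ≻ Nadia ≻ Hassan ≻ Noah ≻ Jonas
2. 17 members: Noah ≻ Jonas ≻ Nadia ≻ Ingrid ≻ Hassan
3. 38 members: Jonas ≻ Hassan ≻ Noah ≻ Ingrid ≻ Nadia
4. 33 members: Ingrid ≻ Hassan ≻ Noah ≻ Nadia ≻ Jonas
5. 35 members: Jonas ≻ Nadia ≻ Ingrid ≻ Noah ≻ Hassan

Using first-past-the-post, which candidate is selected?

First-place votes: Hassan 0, Nadia 0, Noah 17, Ingrid 67, Jonas 73.
Jonas has the most first-place votes.

Jonas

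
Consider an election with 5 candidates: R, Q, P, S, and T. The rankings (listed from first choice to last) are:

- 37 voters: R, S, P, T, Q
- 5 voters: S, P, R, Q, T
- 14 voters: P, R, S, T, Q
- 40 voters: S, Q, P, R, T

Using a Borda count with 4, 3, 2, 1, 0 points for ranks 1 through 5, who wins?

S

R: 37·4 + 5·2 + 14·3 + 40·1 = 240
Q: 37·0 + 5·1 + 14·0 + 40·3 = 125
P: 37·2 + 5·3 + 14·4 + 40·2 = 225
S: 37·3 + 5·4 + 14·2 + 40·4 = 319
T: 37·1 + 5·0 + 14·1 + 40·0 = 51
S has the highest Borda score (319).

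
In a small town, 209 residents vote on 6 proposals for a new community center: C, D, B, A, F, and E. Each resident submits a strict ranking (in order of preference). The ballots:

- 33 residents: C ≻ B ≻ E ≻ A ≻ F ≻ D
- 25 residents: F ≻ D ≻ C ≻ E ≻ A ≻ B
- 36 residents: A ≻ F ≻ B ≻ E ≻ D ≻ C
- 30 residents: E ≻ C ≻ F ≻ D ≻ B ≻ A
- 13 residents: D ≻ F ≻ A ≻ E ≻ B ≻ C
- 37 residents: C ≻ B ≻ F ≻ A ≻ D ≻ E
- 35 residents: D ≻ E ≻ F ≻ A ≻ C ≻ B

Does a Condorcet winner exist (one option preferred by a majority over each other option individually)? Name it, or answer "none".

F vs C: 109–100 for F.
F vs D: 161–48 for F.
F vs B: 139–70 for F.
F vs A: 140–69 for F.
F vs E: 111–98 for F.
F beats every other option head-to-head.

F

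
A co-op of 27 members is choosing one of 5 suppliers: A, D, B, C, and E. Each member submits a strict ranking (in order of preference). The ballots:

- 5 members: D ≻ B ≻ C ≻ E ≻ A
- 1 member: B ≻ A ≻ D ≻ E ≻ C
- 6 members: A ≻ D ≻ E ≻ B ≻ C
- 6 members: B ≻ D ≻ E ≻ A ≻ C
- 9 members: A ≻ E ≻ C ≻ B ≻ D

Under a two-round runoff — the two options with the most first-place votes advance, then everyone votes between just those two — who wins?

A

Round 1 first-place votes: A 15, D 5, B 7, C 0, E 0.
A and B advance.
Runoff: A is preferred to B by 15 voters; B by 12.
A wins the runoff.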